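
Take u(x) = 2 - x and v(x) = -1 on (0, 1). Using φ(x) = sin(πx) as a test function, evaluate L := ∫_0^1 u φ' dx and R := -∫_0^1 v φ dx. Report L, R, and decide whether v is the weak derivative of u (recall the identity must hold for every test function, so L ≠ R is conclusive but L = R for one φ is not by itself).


LHS = 2/π, RHS = 2/π. Yes, v = u' weakly.

u(x) = 2 - x, classical derivative u'(x) = -1.
φ(x) = sin(πx), so φ'(x) = π*cos(π*x).
Note φ(0) = φ(1) = 0, so the boundary term u·φ vanishes.
LHS = ∫_0^1 u(x) φ'(x) dx = ∫_0^1 (-π*x*cos(π*x) + 2*π*cos(π*x)) dx. Term by term:
  ∫_0^1 2*π*cos(π*x) dx = 0;  ∫_0^1 -π*x*cos(π*x) dx = 2/π.
Sum: 0 + 2/π = 2/π.
So LHS = 2/π.
∫_0^1 v(x) φ(x) dx = ∫_0^1 (-sin(π*x)) dx. Term by term:
  ∫_0^1 -sin(π*x) dx = -2/π.
So RHS = -∫_0^1 v(x) φ(x) dx = 2/π.
LHS = RHS, so the identity holds for this test φ.
Moreover u is smooth here and v(x) = u'(x) = -1 pointwise, so the identity holds for every test function. Hence v is the weak derivative of u.


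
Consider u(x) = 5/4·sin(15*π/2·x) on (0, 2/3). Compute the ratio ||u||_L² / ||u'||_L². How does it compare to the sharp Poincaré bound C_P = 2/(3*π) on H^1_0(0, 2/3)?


||u||_L² / ||u'||_L² = 2/(15*π) < C_P = 2/(3*π).

u(x) = 5/4·sin(15*π/2·x), so u'(x) = 75*π*cos(15*π*x/2)/8.
Writing u(x) = A·sin(kπx/L) with A = 5/4 and k = 5, use ∫_0^L sin²(kπx/L) dx = L/2 and ∫_0^L cos²(kπx/L) dx = L/2.
u² = 25/16·sin²(15*π/2·x) and (u')² = 5625*π^2/64·cos²(15*π/2·x), and each of sin², cos² integrates to L/2 = 1/3 over (0, 2/3).
∫_0^2/3 u² dx = 25/48, so ||u||_L² = 5*sqrt(3)/12.
∫_0^2/3 (u')² dx = 1875*π^2/64, so ||u'||_L² = 25*sqrt(3)*π/8.
Ratio ||u||_L² / ||u'||_L² = 2/(15*π).
Sharp Poincaré constant on H^1_0(0, 2/3) is C_P = L/π = 2/(3*π), achieved by sin(3*π/2·x).
This is the k = 5 harmonic; the ratio L/(kπ) is strictly less than C_P = L/π, consistent with the sharp inequality ||u||_L² ≤ C_P ||u'||_L².


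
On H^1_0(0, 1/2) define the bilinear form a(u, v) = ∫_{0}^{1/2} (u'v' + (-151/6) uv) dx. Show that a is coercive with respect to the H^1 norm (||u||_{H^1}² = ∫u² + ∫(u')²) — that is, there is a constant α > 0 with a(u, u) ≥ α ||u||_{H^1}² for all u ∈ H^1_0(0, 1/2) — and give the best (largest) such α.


α = (-151 + 24*π^2)/(6*(1 + 4*π^2))

Coercivity of a(·,·) on H^1_0(0, 1/2) means a(u, u) ≥ α ||u||_{H^1}² for every u ∈ H^1_0.
The interval has length L = 1/2, and Poincaré/coercivity depend only on L. Here a(u, u) = ∫(u')² + (-151/6)·∫u².
Here c = -151/6 < 0 with |c| < (π/L)² = 4*π^2, so coercivity still holds. The condition a(u,u) ≥ α||u||_{H^1}² reads (1−α)∫(u')² ≥ (α−c)∫u². Any admissible α is ≤ 1 (rapidly oscillating u have ∫u²/∫(u')² → 0), and α = 1 would force 0 ≥ (1−c)∫u², impossible since c < 1; so 1−α > 0. By the sharp Poincaré inequality on H^1_0 of an interval of length L, ∫(u')² ≥ (π/L)²∫u² with equality for the first sine mode sin(π(x−x₀)/L) (x₀ the left endpoint), so the inequality holds for all u iff (1−α)(π/L)² ≥ α − c, i.e. α ≤ ((π/L)² + c)/((π/L)² + 1) = (1 + c(L/π)²)/(1 + (L/π)²). (Direct route, valid since c ≤ 0: Poincaré gives c∫u² ≥ c(L/π)²∫(u')², so a(u,u) ≥ (1 + c(L/π)²)∫(u')², while ||u||_{H^1}² ≤ (1 + (L/π)²)∫(u')²; dividing yields the same α.) With (π/L)² = 4*π^2 and c = -151/6, the largest admissible constant is α = ((π/L)² + c)/((π/L)² + 1).
Simplifying, α = (-151 + 24*π^2)/(6*(1 + 4*π^2)).


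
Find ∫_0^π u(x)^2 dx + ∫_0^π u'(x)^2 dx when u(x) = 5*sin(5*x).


||u||_{H^1(0,π)}^2 = 325*π

u'(x) = 25*cos(5*x).
Expand u² and (u')² and integrate term by term on (0, π), using: for integers n ≥ 1, ∫_0^π sin²(nx) dx = ∫_0^π cos²(nx) dx = π/2; for n ≠ n', ∫_0^π sin(nx)sin(n'x) dx = ∫_0^π cos(nx)cos(n'x) dx = 0; and by product-to-sum, ∫_0^π sin(nx)cos(n'x) dx = ½∫_0^π [sin((n+n')x) + sin((n−n')x)] dx, which is 0 when n+n' is even and 2n/(n²−n'²) when n+n' is odd (it need not vanish on (0, π)).
  u² squared terms: (5)²·∫sin(5x)² dx = 25·π/2 = 25*π/2.
  So ∫_0^π u² dx = 25*π/2.
  (u')² squared terms: (25)²·∫cos(5x)² dx = 625·π/2 = 625*π/2.
  So ∫_0^π (u')² dx = 625*π/2.
||u||_{H^1}^2 = (25*π/2) + (625*π/2) = 325*π.


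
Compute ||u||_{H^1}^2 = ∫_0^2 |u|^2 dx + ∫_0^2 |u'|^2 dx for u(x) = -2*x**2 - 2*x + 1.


||u||_{H^1}^2 = 2014/15

The H^1 norm (squared) on an interval (0, L) is
  ||u||_{H^1}^2 = ∫_0^L u(x)^2 dx + ∫_0^L u'(x)^2 dx.
Compute u'(x) = -4*x - 2.
Then u(x)^2 = 4*x**4 + 8*x**3 - 4*x + 1 and u'(x)^2 = 16*x**2 + 16*x + 4.
Integrate each monomial from 0 to 2 using ∫_0^2 c·x^n dx = c·2^(n+1)/(n+1):
  ∫_0^2 u(x)^2 dx = ∫_0^2 (4*x^4 + 8*x^3 - 4*x + 1) dx. Term by term:
    ∫_0^2 4*x^4 dx = 128/5;  ∫_0^2 8*x^3 dx = 32;  ∫_0^2 -4*x dx = -8;
    ∫_0^2 1 dx = 2.
  Sum: 128/5 + 32 − 8 + 2 = 258/5.
  ∫_0^2 u'(x)^2 dx = ∫_0^2 (16*x^2 + 16*x + 4) dx. Term by term:
    ∫_0^2 16*x^2 dx = 128/3;  ∫_0^2 16*x dx = 32;  ∫_0^2 4 dx = 8.
  Sum: 128/3 + 32 + 8 = 248/3.
Adding: ||u||_{H^1}^2 = 258/5 + 248/3 = 2014/15.


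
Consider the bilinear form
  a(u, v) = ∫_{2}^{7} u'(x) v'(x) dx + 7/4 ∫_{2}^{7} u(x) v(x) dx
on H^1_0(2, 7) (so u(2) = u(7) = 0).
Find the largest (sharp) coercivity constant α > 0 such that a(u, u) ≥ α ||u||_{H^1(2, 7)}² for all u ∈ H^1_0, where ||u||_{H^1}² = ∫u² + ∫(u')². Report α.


α = 1

Coercivity of a(·,·) on H^1_0(2, 7) means a(u, u) ≥ α ||u||_{H^1}² for every u ∈ H^1_0.
The interval has length L = 5, and Poincaré/coercivity depend only on L. Here a(u, u) = ∫(u')² + (7/4)·∫u².
Here c = 7/4 ≥ 1, so a(u,u) = ∫(u')² + c∫u² ≥ ∫(u')² + ∫u² = ||u||_{H^1}², i.e. α = 1 works. No larger α is possible: a(u,u) ≥ α||u||_{H^1}² means (1−α)∫(u')² ≥ (α−c)∫u², and for the modes u_n = sin(nπ(x−x₀)/L) (x₀ the left endpoint) one has ∫u_n²/∫(u_n')² = (L/(nπ))² → 0, so a(u_n,u_n)/||u_n||_{H^1}² → 1. Hence the optimal constant is α = 1.
Therefore α = 1.


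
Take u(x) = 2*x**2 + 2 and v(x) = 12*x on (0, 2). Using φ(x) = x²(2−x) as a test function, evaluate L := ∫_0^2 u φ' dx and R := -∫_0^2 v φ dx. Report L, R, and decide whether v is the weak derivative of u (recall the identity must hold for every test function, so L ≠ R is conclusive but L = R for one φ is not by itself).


LHS = -32/5, RHS = -96/5. No, v is not the weak derivative of u.

u(x) = 2*x**2 + 2, classical derivative u'(x) = 4*x.
φ(x) = x²(2−x), so φ'(x) = x*(4 - 3*x).
Note φ(0) = φ(2) = 0, so the boundary term u·φ vanishes.
LHS = ∫_0^2 u(x) φ'(x) dx = ∫_0^2 (-6*x^4 + 8*x^3 - 6*x^2 + 8*x) dx. Term by term:
  ∫_0^2 -6*x^4 dx = -192/5;  ∫_0^2 8*x^3 dx = 32;  ∫_0^2 -6*x^2 dx = -16;
  ∫_0^2 8*x dx = 16.
Sum: -192/5 + 32 − 16 + 16 = -32/5.
So LHS = -32/5.
∫_0^2 v(x) φ(x) dx = ∫_0^2 (-12*x^4 + 24*x^3) dx. Term by term:
  ∫_0^2 -12*x^4 dx = -384/5;  ∫_0^2 24*x^3 dx = 96.
Sum: -384/5 + 96 = 96/5.
So RHS = -∫_0^2 v(x) φ(x) dx = -96/5.
LHS − RHS = 64/5 ≠ 0, so the identity fails.
(For a valid weak derivative the identity must hold for EVERY test function, in particular this one. The failure shows v is NOT the weak derivative of u.)
Correct weak derivative would be u'(x) = 4*x.


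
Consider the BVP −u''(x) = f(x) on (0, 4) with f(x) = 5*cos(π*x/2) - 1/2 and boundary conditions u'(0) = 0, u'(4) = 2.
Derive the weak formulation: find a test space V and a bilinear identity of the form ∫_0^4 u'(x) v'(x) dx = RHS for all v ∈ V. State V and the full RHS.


V = H^1(0, 4) (v unrestricted at boundary; u is determined up to an additive constant); weak form: ∫_0^4 u'v' dx = ∫_0^4 (5*cos(π*x/2) - 1/2) v dx + 2·v(4) for all v ∈ V.

Multiply both sides by a test function v and integrate from 0 to 4:
  ∫_0^4 −u''(x) v(x) dx = ∫_0^4 f(x) v(x) dx.
Integrate the LHS by parts once:
  ∫_0^4 −u'' v dx = −[u'(x) v(x)]_0^4 + ∫_0^4 u'(x) v'(x) dx.
Thus ∫_0^4 u'(x) v'(x) dx = ∫_0^4 f(x) v(x) dx + [u'(x) v(x)]_0^4.
Choose V so that boundary terms are either known or forced to vanish.
u has inhomogeneous Neumann u'(0) = 0, u'(4) = 2. [u' v]_0^4 = (2)·v(4) − (0)·v(0) = 2·v(4). Take V = H^1(0, 4); boundary term becomes part of RHS.
Weak formulation: find u (satisfying any essential BC) such that ∫_0^4 u'(x) v'(x) dx = ∫_0^4 f v dx + 2·v(4) for all v ∈ V (Neumann data are natural BCs: they enter the RHS as boundary terms).
Substituting f(x) = 5*cos(π*x/2) - 1/2, the right-hand side is ∫_0^4 (5*cos(π*x/2) - 1/2) v dx + 2·v(4).
Compatibility check (pure Neumann): taking v ≡ 1 ∈ V gives 0 = ∫_0^4 f dx + (2) − (0), i.e. ∫_0^4 f dx must equal u'(0) − u'(4) = -2. Indeed ∫_0^4 (5*cos(π*x/2) - 1/2) dx = -2, so the data are compatible. The solution is then unique only up to an additive constant (fix it e.g. by requiring ∫_0^4 u dx = 0).


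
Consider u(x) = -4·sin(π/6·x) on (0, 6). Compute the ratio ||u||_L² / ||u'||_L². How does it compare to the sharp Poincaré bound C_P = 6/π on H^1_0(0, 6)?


||u||_L² / ||u'||_L² = 6/π = C_P.

u(x) = -4·sin(π/6·x), so u'(x) = -2*π*cos(π*x/6)/3.
Writing u(x) = A·sin(kπx/L) with A = -4 and k = 1, use ∫_0^L sin²(kπx/L) dx = L/2 and ∫_0^L cos²(kπx/L) dx = L/2.
u² = 16·sin²(π/6·x) and (u')² = 4*π^2/9·cos²(π/6·x), and each of sin², cos² integrates to L/2 = 3 over (0, 6).
∫_0^6 u² dx = 48, so ||u||_L² = 4*sqrt(3).
∫_0^6 (u')² dx = 4*π^2/3, so ||u'||_L² = 2*sqrt(3)*π/3.
Ratio ||u||_L² / ||u'||_L² = 6/π.
Sharp Poincaré constant on H^1_0(0, 6) is C_P = L/π = 6/π, achieved by sin(π/6·x).
This is the k = 1 eigenfunction (up to amplitude), so the ratio equals the sharp Poincaré constant exactly.


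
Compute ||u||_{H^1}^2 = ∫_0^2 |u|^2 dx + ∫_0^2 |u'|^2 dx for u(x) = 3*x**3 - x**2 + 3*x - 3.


||u||_{H^1}^2 = 14096/21

The H^1 norm (squared) on an interval (0, L) is
  ||u||_{H^1}^2 = ∫_0^L u(x)^2 dx + ∫_0^L u'(x)^2 dx.
Compute u'(x) = 9*x**2 - 2*x + 3.
Then u(x)^2 = 9*x**6 - 6*x**5 + 19*x**4 - 24*x**3 + 15*x**2 - 18*x + 9 and u'(x)^2 = 81*x**4 - 36*x**3 + 58*x**2 - 12*x + 9.
Integrate each monomial from 0 to 2 using ∫_0^2 c·x^n dx = c·2^(n+1)/(n+1):
  ∫_0^2 u(x)^2 dx = ∫_0^2 (9*x^6 - 6*x^5 + 19*x^4 - 24*x^3 + 15*x^2 - 18*x + 9) dx. Term by term:
    ∫_0^2 9*x^6 dx = 1152/7;  ∫_0^2 -6*x^5 dx = -64;  ∫_0^2 19*x^4 dx = 608/5;
    ∫_0^2 -24*x^3 dx = -96;  ∫_0^2 15*x^2 dx = 40;  ∫_0^2 -18*x dx = -36;
    ∫_0^2 9 dx = 18.
  Sum: 1152/7 − 64 + 608/5 − 96 + 40 − 36 + 18 = 5186/35.
  ∫_0^2 u'(x)^2 dx = ∫_0^2 (81*x^4 - 36*x^3 + 58*x^2 - 12*x + 9) dx. Term by term:
    ∫_0^2 81*x^4 dx = 2592/5;  ∫_0^2 -36*x^3 dx = -144;  ∫_0^2 58*x^2 dx = 464/3;
    ∫_0^2 -12*x dx = -24;  ∫_0^2 9 dx = 18.
  Sum: 2592/5 − 144 + 464/3 − 24 + 18 = 7846/15.
Adding: ||u||_{H^1}^2 = 5186/35 + 7846/15 = 14096/21.


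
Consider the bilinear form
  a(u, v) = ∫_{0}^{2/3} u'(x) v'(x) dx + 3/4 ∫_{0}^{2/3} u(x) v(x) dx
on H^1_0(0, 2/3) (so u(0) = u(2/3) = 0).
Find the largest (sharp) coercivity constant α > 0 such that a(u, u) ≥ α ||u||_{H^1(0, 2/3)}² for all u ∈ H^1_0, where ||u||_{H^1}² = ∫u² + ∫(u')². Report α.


α = 3*(1 + 3*π^2)/(4 + 9*π^2)

Coercivity of a(·,·) on H^1_0(0, 2/3) means a(u, u) ≥ α ||u||_{H^1}² for every u ∈ H^1_0.
The interval has length L = 2/3, and Poincaré/coercivity depend only on L. Here a(u, u) = ∫(u')² + (3/4)·∫u².
Here 0 < c = 3/4 < 1. The condition a(u,u) ≥ α||u||_{H^1}² reads (1−α)∫(u')² ≥ (α−c)∫u². Any admissible α is ≤ 1 (rapidly oscillating u have ∫u²/∫(u')² → 0), and α = 1 would force 0 ≥ (1−c)∫u², impossible since c < 1; so 1−α > 0. By the sharp Poincaré inequality on H^1_0 of an interval of length L, ∫(u')² ≥ (π/L)²∫u² with equality for the first sine mode sin(π(x−x₀)/L) (x₀ the left endpoint), so the inequality holds for all u iff (1−α)(π/L)² ≥ α − c, i.e. α ≤ ((π/L)² + c)/((π/L)² + 1) = (1 + c(L/π)²)/(1 + (L/π)²). With (π/L)² = 9*π^2/4 and c = 3/4, the largest admissible constant is α = ((π/L)² + c)/((π/L)² + 1).
Simplifying, α = 3*(1 + 3*π^2)/(4 + 9*π^2).


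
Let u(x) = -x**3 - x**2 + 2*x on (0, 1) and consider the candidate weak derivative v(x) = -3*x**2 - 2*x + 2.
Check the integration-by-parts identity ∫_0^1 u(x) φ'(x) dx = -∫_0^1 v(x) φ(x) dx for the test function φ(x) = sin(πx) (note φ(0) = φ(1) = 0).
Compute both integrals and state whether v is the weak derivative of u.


LHS = (-12 + π^2)/π^3, RHS = (-12 + π^2)/π^3. Yes, v = u' weakly.

u(x) = -x**3 - x**2 + 2*x, classical derivative u'(x) = -3*x**2 - 2*x + 2.
φ(x) = sin(πx), so φ'(x) = π*cos(π*x).
Note φ(0) = φ(1) = 0, so the boundary term u·φ vanishes.
LHS = ∫_0^1 u(x) φ'(x) dx = ∫_0^1 (-π*x^3*cos(π*x) - π*x^2*cos(π*x) + 2*π*x*cos(π*x)) dx. Term by term:
  ∫_0^1 -π*x^2*cos(π*x) dx = 2/π;  ∫_0^1 -π*x^3*cos(π*x) dx = -12/π^3 + 3/π;  ∫_0^1 2*π*x*cos(π*x) dx = -4/π.
Sum: 2/π + -12/π^3 + 3/π − 4/π = (-12 + π^2)/π^3.
So LHS = (-12 + π^2)/π^3.
∫_0^1 v(x) φ(x) dx = ∫_0^1 (-3*x^2*sin(π*x) - 2*x*sin(π*x) + 2*sin(π*x)) dx. Term by term:
  ∫_0^1 2*sin(π*x) dx = 4/π;  ∫_0^1 -3*x^2*sin(π*x) dx = -3/π + 12/π^3;  ∫_0^1 -2*x*sin(π*x) dx = -2/π.
Sum: 4/π + -3/π + 12/π^3 − 2/π = (12 - π^2)/π^3.
So RHS = -∫_0^1 v(x) φ(x) dx = (-12 + π^2)/π^3.
LHS = RHS, so the identity holds for this test φ.
Moreover u is smooth here and v(x) = u'(x) = -3*x**2 - 2*x + 2 pointwise, so the identity holds for every test function. Hence v is the weak derivative of u.


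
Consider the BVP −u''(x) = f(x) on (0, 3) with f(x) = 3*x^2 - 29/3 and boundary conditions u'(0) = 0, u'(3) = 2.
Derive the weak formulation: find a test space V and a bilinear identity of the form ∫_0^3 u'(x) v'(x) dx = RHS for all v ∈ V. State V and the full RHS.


V = H^1(0, 3) (v unrestricted at boundary; u is determined up to an additive constant); weak form: ∫_0^3 u'v' dx = ∫_0^3 (3*x^2 - 29/3) v dx + 2·v(3) for all v ∈ V.

Multiply both sides by a test function v and integrate from 0 to 3:
  ∫_0^3 −u''(x) v(x) dx = ∫_0^3 f(x) v(x) dx.
Integrate the LHS by parts once:
  ∫_0^3 −u'' v dx = −[u'(x) v(x)]_0^3 + ∫_0^3 u'(x) v'(x) dx.
Thus ∫_0^3 u'(x) v'(x) dx = ∫_0^3 f(x) v(x) dx + [u'(x) v(x)]_0^3.
Choose V so that boundary terms are either known or forced to vanish.
u has inhomogeneous Neumann u'(0) = 0, u'(3) = 2. [u' v]_0^3 = (2)·v(3) − (0)·v(0) = 2·v(3). Take V = H^1(0, 3); boundary term becomes part of RHS.
Weak formulation: find u (satisfying any essential BC) such that ∫_0^3 u'(x) v'(x) dx = ∫_0^3 f v dx + 2·v(3) for all v ∈ V (Neumann data are natural BCs: they enter the RHS as boundary terms).
Substituting f(x) = 3*x^2 - 29/3, the right-hand side is ∫_0^3 (3*x^2 - 29/3) v dx + 2·v(3).
Compatibility check (pure Neumann): taking v ≡ 1 ∈ V gives 0 = ∫_0^3 f dx + (2) − (0), i.e. ∫_0^3 f dx must equal u'(0) − u'(3) = -2. Indeed ∫_0^3 (3*x^2 - 29/3) dx = -2, so the data are compatible. The solution is then unique only up to an additive constant (fix it e.g. by requiring ∫_0^3 u dx = 0).


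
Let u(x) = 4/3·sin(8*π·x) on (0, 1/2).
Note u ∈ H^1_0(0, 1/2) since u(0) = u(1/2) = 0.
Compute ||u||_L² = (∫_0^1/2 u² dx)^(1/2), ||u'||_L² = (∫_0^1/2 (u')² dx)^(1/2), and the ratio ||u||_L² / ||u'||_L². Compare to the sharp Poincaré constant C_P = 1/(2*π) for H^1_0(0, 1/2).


||u||_L² / ||u'||_L² = 1/(8*π) < C_P = 1/(2*π).

u(x) = 4/3·sin(8*π·x), so u'(x) = 32*π*cos(8*π*x)/3.
Writing u(x) = A·sin(kπx/L) with A = 4/3 and k = 4, use ∫_0^L sin²(kπx/L) dx = L/2 and ∫_0^L cos²(kπx/L) dx = L/2.
u² = 16/9·sin²(8*π·x) and (u')² = 1024*π^2/9·cos²(8*π·x), and each of sin², cos² integrates to L/2 = 1/4 over (0, 1/2).
∫_0^1/2 u² dx = 4/9, so ||u||_L² = 2/3.
∫_0^1/2 (u')² dx = 256*π^2/9, so ||u'||_L² = 16*π/3.
Ratio ||u||_L² / ||u'||_L² = 1/(8*π).
Sharp Poincaré constant on H^1_0(0, 1/2) is C_P = L/π = 1/(2*π), achieved by sin(2*π·x).
This is the k = 4 harmonic; the ratio L/(kπ) is strictly less than C_P = L/π, consistent with the sharp inequality ||u||_L² ≤ C_P ||u'||_L².


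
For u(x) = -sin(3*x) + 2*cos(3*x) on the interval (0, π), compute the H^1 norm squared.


||u||_{H^1(0,π)}^2 = 25*π

u'(x) = -6*sin(3*x) - 3*cos(3*x).
Expand u² and (u')² and integrate term by term on (0, π), using: for integers n ≥ 1, ∫_0^π sin²(nx) dx = ∫_0^π cos²(nx) dx = π/2; for n ≠ n', ∫_0^π sin(nx)sin(n'x) dx = ∫_0^π cos(nx)cos(n'x) dx = 0; and by product-to-sum, ∫_0^π sin(nx)cos(n'x) dx = ½∫_0^π [sin((n+n')x) + sin((n−n')x)] dx, which is 0 when n+n' is even and 2n/(n²−n'²) when n+n' is odd (it need not vanish on (0, π)).
  u² squared terms: (-1)²·∫sin(3x)² dx = 1·π/2 = π/2;  (2)²·∫cos(3x)² dx = 4·π/2 = 2*π.
  u² cross terms: 2·(-1)·(2)·∫sin(3x)·cos(3x) dx = -4·(0) = 0.
  So ∫_0^π u² dx = π/2 + 2*π + 0 = 5*π/2.
  (u')² squared terms: (-6)²·∫sin(3x)² dx = 36·π/2 = 18*π;  (-3)²·∫cos(3x)² dx = 9·π/2 = 9*π/2.
  (u')² cross terms: 2·(-6)·(-3)·∫sin(3x)·cos(3x) dx = 36·(0) = 0.
  So ∫_0^π (u')² dx = 18*π + 9*π/2 + 0 = 45*π/2.
||u||_{H^1}^2 = (5*π/2) + (45*π/2) = 25*π.


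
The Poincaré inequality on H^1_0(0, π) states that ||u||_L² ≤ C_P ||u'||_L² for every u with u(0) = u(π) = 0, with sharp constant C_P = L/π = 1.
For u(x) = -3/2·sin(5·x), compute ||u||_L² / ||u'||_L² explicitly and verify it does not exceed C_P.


||u||_L² / ||u'||_L² = 1/5 < C_P = 1.

u(x) = -3/2·sin(5·x), so u'(x) = -15*cos(5*x)/2.
Writing u(x) = A·sin(kπx/L) with A = -3/2 and k = 5, use ∫_0^L sin²(kπx/L) dx = L/2 and ∫_0^L cos²(kπx/L) dx = L/2.
u² = 9/4·sin²(5·x) and (u')² = 225/4·cos²(5·x), and each of sin², cos² integrates to L/2 = π/2 over (0, π).
∫_0^π u² dx = 9*π/8, so ||u||_L² = 3*sqrt(2)*sqrt(π)/4.
∫_0^π (u')² dx = 225*π/8, so ||u'||_L² = 15*sqrt(2)*sqrt(π)/4.
Ratio ||u||_L² / ||u'||_L² = 1/5.
Sharp Poincaré constant on H^1_0(0, π) is C_P = L/π = 1, achieved by sin(x).
This is the k = 5 harmonic; the ratio L/(kπ) is strictly less than C_P = L/π, consistent with the sharp inequality ||u||_L² ≤ C_P ||u'||_L².


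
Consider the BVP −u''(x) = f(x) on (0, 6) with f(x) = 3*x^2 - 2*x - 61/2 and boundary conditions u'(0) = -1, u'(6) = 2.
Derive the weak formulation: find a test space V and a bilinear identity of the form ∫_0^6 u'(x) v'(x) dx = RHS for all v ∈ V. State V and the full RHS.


V = H^1(0, 6) (v unrestricted at boundary; u is determined up to an additive constant); weak form: ∫_0^6 u'v' dx = ∫_0^6 (3*x^2 - 2*x - 61/2) v dx + 2·v(6) + v(0) for all v ∈ V.

Multiply both sides by a test function v and integrate from 0 to 6:
  ∫_0^6 −u''(x) v(x) dx = ∫_0^6 f(x) v(x) dx.
Integrate the LHS by parts once:
  ∫_0^6 −u'' v dx = −[u'(x) v(x)]_0^6 + ∫_0^6 u'(x) v'(x) dx.
Thus ∫_0^6 u'(x) v'(x) dx = ∫_0^6 f(x) v(x) dx + [u'(x) v(x)]_0^6.
Choose V so that boundary terms are either known or forced to vanish.
u has inhomogeneous Neumann u'(0) = -1, u'(6) = 2. [u' v]_0^6 = (2)·v(6) − (-1)·v(0) = 2·v(6) + v(0). Take V = H^1(0, 6); boundary term becomes part of RHS.
Weak formulation: find u (satisfying any essential BC) such that ∫_0^6 u'(x) v'(x) dx = ∫_0^6 f v dx + 2·v(6) + v(0) for all v ∈ V (Neumann data are natural BCs: they enter the RHS as boundary terms).
Substituting f(x) = 3*x^2 - 2*x - 61/2, the right-hand side is ∫_0^6 (3*x^2 - 2*x - 61/2) v dx + 2·v(6) + v(0).
Compatibility check (pure Neumann): taking v ≡ 1 ∈ V gives 0 = ∫_0^6 f dx + (2) − (-1), i.e. ∫_0^6 f dx must equal u'(0) − u'(6) = -3. Indeed ∫_0^6 (3*x^2 - 2*x - 61/2) dx = -3, so the data are compatible. The solution is then unique only up to an additive constant (fix it e.g. by requiring ∫_0^6 u dx = 0).


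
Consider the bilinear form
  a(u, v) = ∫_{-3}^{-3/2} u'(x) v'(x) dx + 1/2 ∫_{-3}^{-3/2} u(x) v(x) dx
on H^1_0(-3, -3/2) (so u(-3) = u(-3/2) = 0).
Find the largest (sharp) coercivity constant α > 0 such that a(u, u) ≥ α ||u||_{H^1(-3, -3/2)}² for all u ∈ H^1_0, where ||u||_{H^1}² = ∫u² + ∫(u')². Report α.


α = (9 + 8*π^2)/(2*(9 + 4*π^2))

Coercivity of a(·,·) on H^1_0(-3, -3/2) means a(u, u) ≥ α ||u||_{H^1}² for every u ∈ H^1_0.
The interval has length L = 3/2, and Poincaré/coercivity depend only on L. Here a(u, u) = ∫(u')² + (1/2)·∫u².
Here 0 < c = 1/2 < 1. The condition a(u,u) ≥ α||u||_{H^1}² reads (1−α)∫(u')² ≥ (α−c)∫u². Any admissible α is ≤ 1 (rapidly oscillating u have ∫u²/∫(u')² → 0), and α = 1 would force 0 ≥ (1−c)∫u², impossible since c < 1; so 1−α > 0. By the sharp Poincaré inequality on H^1_0 of an interval of length L, ∫(u')² ≥ (π/L)²∫u² with equality for the first sine mode sin(π(x−x₀)/L) (x₀ the left endpoint), so the inequality holds for all u iff (1−α)(π/L)² ≥ α − c, i.e. α ≤ ((π/L)² + c)/((π/L)² + 1) = (1 + c(L/π)²)/(1 + (L/π)²). With (π/L)² = 4*π^2/9 and c = 1/2, the largest admissible constant is α = ((π/L)² + c)/((π/L)² + 1).
Simplifying, α = (9 + 8*π^2)/(2*(9 + 4*π^2)).


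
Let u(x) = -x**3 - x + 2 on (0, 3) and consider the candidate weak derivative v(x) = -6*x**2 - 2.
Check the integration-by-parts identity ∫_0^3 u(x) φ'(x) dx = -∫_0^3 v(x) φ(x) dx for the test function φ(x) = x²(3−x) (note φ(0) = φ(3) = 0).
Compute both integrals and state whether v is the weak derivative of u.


LHS = 1593/20, RHS = 1593/10. No, v is not the weak derivative of u.

u(x) = -x**3 - x + 2, classical derivative u'(x) = -3*x**2 - 1.
φ(x) = x²(3−x), so φ'(x) = 3*x*(2 - x).
Note φ(0) = φ(3) = 0, so the boundary term u·φ vanishes.
LHS = ∫_0^3 u(x) φ'(x) dx = ∫_0^3 (3*x^5 - 6*x^4 + 3*x^3 - 12*x^2 + 12*x) dx. Term by term:
  ∫_0^3 3*x^5 dx = 729/2;  ∫_0^3 -6*x^4 dx = -1458/5;  ∫_0^3 3*x^3 dx = 243/4;
  ∫_0^3 -12*x^2 dx = -108;  ∫_0^3 12*x dx = 54.
Sum: 729/2 − 1458/5 + 243/4 − 108 + 54 = 1593/20.
So LHS = 1593/20.
∫_0^3 v(x) φ(x) dx = ∫_0^3 (6*x^5 - 18*x^4 + 2*x^3 - 6*x^2) dx. Term by term:
  ∫_0^3 6*x^5 dx = 729;  ∫_0^3 -18*x^4 dx = -4374/5;  ∫_0^3 2*x^3 dx = 81/2;
  ∫_0^3 -6*x^2 dx = -54.
Sum: 729 − 4374/5 + 81/2 − 54 = -1593/10.
So RHS = -∫_0^3 v(x) φ(x) dx = 1593/10.
LHS − RHS = -1593/20 ≠ 0, so the identity fails.
(For a valid weak derivative the identity must hold for EVERY test function, in particular this one. The failure shows v is NOT the weak derivative of u.)
Correct weak derivative would be u'(x) = -3*x**2 - 1.


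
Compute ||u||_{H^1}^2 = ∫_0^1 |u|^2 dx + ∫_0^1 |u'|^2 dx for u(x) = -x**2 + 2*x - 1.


||u||_{H^1}^2 = 23/15

The H^1 norm (squared) on an interval (0, L) is
  ||u||_{H^1}^2 = ∫_0^L u(x)^2 dx + ∫_0^L u'(x)^2 dx.
Compute u'(x) = 2 - 2*x.
Then u(x)^2 = x**4 - 4*x**3 + 6*x**2 - 4*x + 1 and u'(x)^2 = 4*x**2 - 8*x + 4.
Integrate each monomial from 0 to 1 using ∫_0^1 c·x^n dx = c·1^(n+1)/(n+1):
  ∫_0^1 u(x)^2 dx = ∫_0^1 (x^4 - 4*x^3 + 6*x^2 - 4*x + 1) dx. Term by term:
    ∫_0^1 x^4 dx = 1/5;  ∫_0^1 -4*x^3 dx = -1;  ∫_0^1 6*x^2 dx = 2;
    ∫_0^1 -4*x dx = -2;  ∫_0^1 1 dx = 1.
  Sum: 1/5 − 1 + 2 − 2 + 1 = 1/5.
  ∫_0^1 u'(x)^2 dx = ∫_0^1 (4*x^2 - 8*x + 4) dx. Term by term:
    ∫_0^1 4*x^2 dx = 4/3;  ∫_0^1 -8*x dx = -4;  ∫_0^1 4 dx = 4.
  Sum: 4/3 − 4 + 4 = 4/3.
Adding: ||u||_{H^1}^2 = 1/5 + 4/3 = 23/15.


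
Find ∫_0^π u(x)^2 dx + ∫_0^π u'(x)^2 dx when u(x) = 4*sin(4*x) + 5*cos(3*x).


||u||_{H^1(0,π)}^2 = 3200/7 + 261*π

u'(x) = -15*sin(3*x) + 16*cos(4*x).
Expand u² and (u')² and integrate term by term on (0, π), using: for integers n ≥ 1, ∫_0^π sin²(nx) dx = ∫_0^π cos²(nx) dx = π/2; for n ≠ n', ∫_0^π sin(nx)sin(n'x) dx = ∫_0^π cos(nx)cos(n'x) dx = 0; and by product-to-sum, ∫_0^π sin(nx)cos(n'x) dx = ½∫_0^π [sin((n+n')x) + sin((n−n')x)] dx, which is 0 when n+n' is even and 2n/(n²−n'²) when n+n' is odd (it need not vanish on (0, π)).
  u² squared terms: (4)²·∫sin(4x)² dx = 16·π/2 = 8*π;  (5)²·∫cos(3x)² dx = 25·π/2 = 25*π/2.
  u² cross terms: 2·(4)·(5)·∫sin(4x)·cos(3x) dx = 40·(8/7) = 320/7.
  So ∫_0^π u² dx = 8*π + 25*π/2 + 320/7 = 320/7 + 41*π/2.
  (u')² squared terms: (-15)²·∫sin(3x)² dx = 225·π/2 = 225*π/2;  (16)²·∫cos(4x)² dx = 256·π/2 = 128*π.
  (u')² cross terms: 2·(-15)·(16)·∫sin(3x)·cos(4x) dx = -480·(-6/7) = 2880/7.
  So ∫_0^π (u')² dx = 225*π/2 + 128*π + 2880/7 = 2880/7 + 481*π/2.
||u||_{H^1}^2 = (320/7 + 41*π/2) + (2880/7 + 481*π/2) = 3200/7 + 261*π.


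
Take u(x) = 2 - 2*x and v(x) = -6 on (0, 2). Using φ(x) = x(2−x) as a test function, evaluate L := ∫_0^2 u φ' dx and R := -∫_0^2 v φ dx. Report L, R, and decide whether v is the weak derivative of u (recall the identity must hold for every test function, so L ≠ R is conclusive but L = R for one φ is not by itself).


LHS = 8/3, RHS = 8. No, v is not the weak derivative of u.

u(x) = 2 - 2*x, classical derivative u'(x) = -2.
φ(x) = x(2−x), so φ'(x) = 2 - 2*x.
Note φ(0) = φ(2) = 0, so the boundary term u·φ vanishes.
LHS = ∫_0^2 u(x) φ'(x) dx = ∫_0^2 (4*x^2 - 8*x + 4) dx. Term by term:
  ∫_0^2 4*x^2 dx = 32/3;  ∫_0^2 -8*x dx = -16;  ∫_0^2 4 dx = 8.
Sum: 32/3 − 16 + 8 = 8/3.
So LHS = 8/3.
∫_0^2 v(x) φ(x) dx = ∫_0^2 (6*x^2 - 12*x) dx. Term by term:
  ∫_0^2 6*x^2 dx = 16;  ∫_0^2 -12*x dx = -24.
Sum: 16 − 24 = -8.
So RHS = -∫_0^2 v(x) φ(x) dx = 8.
LHS − RHS = -16/3 ≠ 0, so the identity fails.
(For a valid weak derivative the identity must hold for EVERY test function, in particular this one. The failure shows v is NOT the weak derivative of u.)
Correct weak derivative would be u'(x) = -2.


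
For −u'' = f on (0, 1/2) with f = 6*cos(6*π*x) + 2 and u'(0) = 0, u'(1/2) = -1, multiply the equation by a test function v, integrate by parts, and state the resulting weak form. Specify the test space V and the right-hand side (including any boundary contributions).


V = H^1(0, 1/2) (v unrestricted at boundary; u is determined up to an additive constant); weak form: ∫_0^1/2 u'v' dx = ∫_0^1/2 (6*cos(6*π*x) + 2) v dx − v(1/2) for all v ∈ V.

Multiply both sides by a test function v and integrate from 0 to 1/2:
  ∫_0^1/2 −u''(x) v(x) dx = ∫_0^1/2 f(x) v(x) dx.
Integrate the LHS by parts once:
  ∫_0^1/2 −u'' v dx = −[u'(x) v(x)]_0^1/2 + ∫_0^1/2 u'(x) v'(x) dx.
Thus ∫_0^1/2 u'(x) v'(x) dx = ∫_0^1/2 f(x) v(x) dx + [u'(x) v(x)]_0^1/2.
Choose V so that boundary terms are either known or forced to vanish.
u has inhomogeneous Neumann u'(0) = 0, u'(1/2) = -1. [u' v]_0^1/2 = (-1)·v(1/2) − (0)·v(0) = − v(1/2). Take V = H^1(0, 1/2); boundary term becomes part of RHS.
Weak formulation: find u (satisfying any essential BC) such that ∫_0^1/2 u'(x) v'(x) dx = ∫_0^1/2 f v dx − v(1/2) for all v ∈ V (Neumann data are natural BCs: they enter the RHS as boundary terms).
Substituting f(x) = 6*cos(6*π*x) + 2, the right-hand side is ∫_0^1/2 (6*cos(6*π*x) + 2) v dx − v(1/2).
Compatibility check (pure Neumann): taking v ≡ 1 ∈ V gives 0 = ∫_0^1/2 f dx + (-1) − (0), i.e. ∫_0^1/2 f dx must equal u'(0) − u'(1/2) = 1. Indeed ∫_0^1/2 (6*cos(6*π*x) + 2) dx = 1, so the data are compatible. The solution is then unique only up to an additive constant (fix it e.g. by requiring ∫_0^1/2 u dx = 0).


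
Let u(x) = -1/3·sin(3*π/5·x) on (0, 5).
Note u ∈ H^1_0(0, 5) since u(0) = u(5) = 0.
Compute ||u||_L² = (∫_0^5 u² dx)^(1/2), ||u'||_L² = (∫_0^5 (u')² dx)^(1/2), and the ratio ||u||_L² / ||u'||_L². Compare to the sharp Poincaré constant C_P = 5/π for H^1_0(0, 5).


||u||_L² / ||u'||_L² = 5/(3*π) < C_P = 5/π.

u(x) = -1/3·sin(3*π/5·x), so u'(x) = -π*cos(3*π*x/5)/5.
Writing u(x) = A·sin(kπx/L) with A = -1/3 and k = 3, use ∫_0^L sin²(kπx/L) dx = L/2 and ∫_0^L cos²(kπx/L) dx = L/2.
u² = 1/9·sin²(3*π/5·x) and (u')² = π^2/25·cos²(3*π/5·x), and each of sin², cos² integrates to L/2 = 5/2 over (0, 5).
∫_0^5 u² dx = 5/18, so ||u||_L² = sqrt(10)/6.
∫_0^5 (u')² dx = π^2/10, so ||u'||_L² = sqrt(10)*π/10.
Ratio ||u||_L² / ||u'||_L² = 5/(3*π).
Sharp Poincaré constant on H^1_0(0, 5) is C_P = L/π = 5/π, achieved by sin(π/5·x).
This is the k = 3 harmonic; the ratio L/(kπ) is strictly less than C_P = L/π, consistent with the sharp inequality ||u||_L² ≤ C_P ||u'||_L².


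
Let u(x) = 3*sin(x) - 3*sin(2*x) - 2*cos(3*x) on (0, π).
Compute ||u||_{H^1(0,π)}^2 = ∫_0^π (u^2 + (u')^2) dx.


||u||_{H^1(0,π)}^2 = -96 + 103*π/2

u'(x) = 6*sin(3*x) + 3*cos(x) - 6*cos(2*x).
Expand u² and (u')² and integrate term by term on (0, π), using: for integers n ≥ 1, ∫_0^π sin²(nx) dx = ∫_0^π cos²(nx) dx = π/2; for n ≠ n', ∫_0^π sin(nx)sin(n'x) dx = ∫_0^π cos(nx)cos(n'x) dx = 0; and by product-to-sum, ∫_0^π sin(nx)cos(n'x) dx = ½∫_0^π [sin((n+n')x) + sin((n−n')x)] dx, which is 0 when n+n' is even and 2n/(n²−n'²) when n+n' is odd (it need not vanish on (0, π)).
  u² squared terms: (-3)²·∫sin(2x)² dx = 9·π/2 = 9*π/2;  (-2)²·∫cos(3x)² dx = 4·π/2 = 2*π;  (3)²·∫sin(x)² dx = 9·π/2 = 9*π/2.
  u² cross terms: 2·(-3)·(-2)·∫sin(2x)·cos(3x) dx = 12·(-4/5) = -48/5;  2·(-3)·(3)·∫sin(2x)·sin(x) dx = -18·(0) = 0;  2·(-2)·(3)·∫cos(3x)·sin(x) dx = -12·(0) = 0.
  So ∫_0^π u² dx = 9*π/2 + 2*π + 9*π/2 − 48/5 + 0 + 0 = -48/5 + 11*π.
  (u')² squared terms: (-6)²·∫cos(2x)² dx = 36·π/2 = 18*π;  (3)²·∫cos(x)² dx = 9·π/2 = 9*π/2;  (6)²·∫sin(3x)² dx = 36·π/2 = 18*π.
  (u')² cross terms: 2·(-6)·(3)·∫cos(2x)·cos(x) dx = -36·(0) = 0;  2·(-6)·(6)·∫cos(2x)·sin(3x) dx = -72·(6/5) = -432/5;  2·(3)·(6)·∫cos(x)·sin(3x) dx = 36·(0) = 0.
  So ∫_0^π (u')² dx = 18*π + 9*π/2 + 18*π + 0 − 432/5 + 0 = -432/5 + 81*π/2.
||u||_{H^1}^2 = (-48/5 + 11*π) + (-432/5 + 81*π/2) = -96 + 103*π/2.


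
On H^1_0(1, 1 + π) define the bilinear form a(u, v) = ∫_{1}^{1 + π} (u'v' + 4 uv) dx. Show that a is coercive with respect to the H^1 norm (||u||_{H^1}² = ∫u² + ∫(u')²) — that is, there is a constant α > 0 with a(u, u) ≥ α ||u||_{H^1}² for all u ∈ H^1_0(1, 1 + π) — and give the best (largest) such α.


α = 1

Coercivity of a(·,·) on H^1_0(1, 1 + π) means a(u, u) ≥ α ||u||_{H^1}² for every u ∈ H^1_0.
The interval has length L = π, and Poincaré/coercivity depend only on L. Here a(u, u) = ∫(u')² + (4)·∫u².
Here c = 4 ≥ 1, so a(u,u) = ∫(u')² + c∫u² ≥ ∫(u')² + ∫u² = ||u||_{H^1}², i.e. α = 1 works. No larger α is possible: a(u,u) ≥ α||u||_{H^1}² means (1−α)∫(u')² ≥ (α−c)∫u², and for the modes u_n = sin(nπ(x−x₀)/L) (x₀ the left endpoint) one has ∫u_n²/∫(u_n')² = (L/(nπ))² → 0, so a(u_n,u_n)/||u_n||_{H^1}² → 1. Hence the optimal constant is α = 1.
Therefore α = 1.


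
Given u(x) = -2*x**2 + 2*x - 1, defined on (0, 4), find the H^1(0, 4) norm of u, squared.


||u||_{H^1}^2 = 3396/5

The H^1 norm (squared) on an interval (0, L) is
  ||u||_{H^1}^2 = ∫_0^L u(x)^2 dx + ∫_0^L u'(x)^2 dx.
Compute u'(x) = 2 - 4*x.
Then u(x)^2 = 4*x**4 - 8*x**3 + 8*x**2 - 4*x + 1 and u'(x)^2 = 16*x**2 - 16*x + 4.
Integrate each monomial from 0 to 4 using ∫_0^4 c·x^n dx = c·4^(n+1)/(n+1):
  ∫_0^4 u(x)^2 dx = ∫_0^4 (4*x^4 - 8*x^3 + 8*x^2 - 4*x + 1) dx. Term by term:
    ∫_0^4 4*x^4 dx = 4096/5;  ∫_0^4 -8*x^3 dx = -512;  ∫_0^4 8*x^2 dx = 512/3;
    ∫_0^4 -4*x dx = -32;  ∫_0^4 1 dx = 4.
  Sum: 4096/5 − 512 + 512/3 − 32 + 4 = 6748/15.
  ∫_0^4 u'(x)^2 dx = ∫_0^4 (16*x^2 - 16*x + 4) dx. Term by term:
    ∫_0^4 16*x^2 dx = 1024/3;  ∫_0^4 -16*x dx = -128;  ∫_0^4 4 dx = 16.
  Sum: 1024/3 − 128 + 16 = 688/3.
Adding: ||u||_{H^1}^2 = 6748/15 + 688/3 = 3396/5.


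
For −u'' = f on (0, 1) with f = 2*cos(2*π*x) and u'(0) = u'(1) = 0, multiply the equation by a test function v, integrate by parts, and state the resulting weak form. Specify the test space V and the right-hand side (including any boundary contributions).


V = H^1(0, 1) (no boundary constraint on v; u is determined up to an additive constant); weak form: ∫_0^1 u'v' dx = ∫_0^1 (2*cos(2*π*x)) v dx for all v ∈ V.

Multiply both sides by a test function v and integrate from 0 to 1:
  ∫_0^1 −u''(x) v(x) dx = ∫_0^1 f(x) v(x) dx.
Integrate the LHS by parts once:
  ∫_0^1 −u'' v dx = −[u'(x) v(x)]_0^1 + ∫_0^1 u'(x) v'(x) dx.
Thus ∫_0^1 u'(x) v'(x) dx = ∫_0^1 f(x) v(x) dx + [u'(x) v(x)]_0^1.
Choose V so that boundary terms are either known or forced to vanish.
u has homogeneous Neumann: u'(0) = u'(1) = 0. So [u' v]_0^1 = 0·v(1) − 0·v(0) = 0 for any v; take V = H^1(0, 1).
Weak formulation: find u (satisfying any essential BC) such that ∫_0^1 u'(x) v'(x) dx = ∫_0^1 f v dx for all v ∈ V (homogeneous Neumann, so boundary terms vanish).
Substituting f(x) = 2*cos(2*π*x), the right-hand side is ∫_0^1 (2*cos(2*π*x)) v dx.
Compatibility check (pure Neumann): taking v ≡ 1 ∈ V gives 0 = ∫_0^1 f dx + (0) − (0), i.e. ∫_0^1 f dx must equal u'(0) − u'(1) = 0. Indeed ∫_0^1 (2*cos(2*π*x)) dx = 0, so the data are compatible. The solution is then unique only up to an additive constant (fix it e.g. by requiring ∫_0^1 u dx = 0).


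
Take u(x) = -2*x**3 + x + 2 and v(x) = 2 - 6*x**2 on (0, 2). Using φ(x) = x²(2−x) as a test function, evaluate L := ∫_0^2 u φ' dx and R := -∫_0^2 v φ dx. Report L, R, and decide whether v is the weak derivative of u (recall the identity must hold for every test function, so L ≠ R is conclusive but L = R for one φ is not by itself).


LHS = 172/15, RHS = 152/15. No, v is not the weak derivative of u.

u(x) = -2*x**3 + x + 2, classical derivative u'(x) = 1 - 6*x**2.
φ(x) = x²(2−x), so φ'(x) = x*(4 - 3*x).
Note φ(0) = φ(2) = 0, so the boundary term u·φ vanishes.
LHS = ∫_0^2 u(x) φ'(x) dx = ∫_0^2 (6*x^5 - 8*x^4 - 3*x^3 - 2*x^2 + 8*x) dx. Term by term:
  ∫_0^2 6*x^5 dx = 64;  ∫_0^2 -8*x^4 dx = -256/5;  ∫_0^2 -3*x^3 dx = -12;
  ∫_0^2 -2*x^2 dx = -16/3;  ∫_0^2 8*x dx = 16.
Sum: 64 − 256/5 − 12 − 16/3 + 16 = 172/15.
So LHS = 172/15.
∫_0^2 v(x) φ(x) dx = ∫_0^2 (6*x^5 - 12*x^4 - 2*x^3 + 4*x^2) dx. Term by term:
  ∫_0^2 6*x^5 dx = 64;  ∫_0^2 -12*x^4 dx = -384/5;  ∫_0^2 -2*x^3 dx = -8;
  ∫_0^2 4*x^2 dx = 32/3.
Sum: 64 − 384/5 − 8 + 32/3 = -152/15.
So RHS = -∫_0^2 v(x) φ(x) dx = 152/15.
LHS − RHS = 4/3 ≠ 0, so the identity fails.
(For a valid weak derivative the identity must hold for EVERY test function, in particular this one. The failure shows v is NOT the weak derivative of u.)
Correct weak derivative would be u'(x) = 1 - 6*x**2.


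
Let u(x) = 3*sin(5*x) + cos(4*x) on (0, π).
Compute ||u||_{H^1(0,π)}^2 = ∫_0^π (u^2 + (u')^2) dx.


||u||_{H^1(0,π)}^2 = 340/3 + 251*π/2

u'(x) = -4*sin(4*x) + 15*cos(5*x).
Expand u² and (u')² and integrate term by term on (0, π), using: for integers n ≥ 1, ∫_0^π sin²(nx) dx = ∫_0^π cos²(nx) dx = π/2; for n ≠ n', ∫_0^π sin(nx)sin(n'x) dx = ∫_0^π cos(nx)cos(n'x) dx = 0; and by product-to-sum, ∫_0^π sin(nx)cos(n'x) dx = ½∫_0^π [sin((n+n')x) + sin((n−n')x)] dx, which is 0 when n+n' is even and 2n/(n²−n'²) when n+n' is odd (it need not vanish on (0, π)).
  u² squared terms: (3)²·∫sin(5x)² dx = 9·π/2 = 9*π/2;  (1)²·∫cos(4x)² dx = 1·π/2 = π/2.
  u² cross terms: 2·(3)·(1)·∫sin(5x)·cos(4x) dx = 6·(10/9) = 20/3.
  So ∫_0^π u² dx = 9*π/2 + π/2 + 20/3 = 20/3 + 5*π.
  (u')² squared terms: (-4)²·∫sin(4x)² dx = 16·π/2 = 8*π;  (15)²·∫cos(5x)² dx = 225·π/2 = 225*π/2.
  (u')² cross terms: 2·(-4)·(15)·∫sin(4x)·cos(5x) dx = -120·(-8/9) = 320/3.
  So ∫_0^π (u')² dx = 8*π + 225*π/2 + 320/3 = 320/3 + 241*π/2.
||u||_{H^1}^2 = (20/3 + 5*π) + (320/3 + 241*π/2) = 340/3 + 251*π/2.


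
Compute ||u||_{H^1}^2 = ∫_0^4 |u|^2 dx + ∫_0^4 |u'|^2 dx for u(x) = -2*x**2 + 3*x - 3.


||u||_{H^1}^2 = 8648/15

The H^1 norm (squared) on an interval (0, L) is
  ||u||_{H^1}^2 = ∫_0^L u(x)^2 dx + ∫_0^L u'(x)^2 dx.
Compute u'(x) = 3 - 4*x.
Then u(x)^2 = 4*x**4 - 12*x**3 + 21*x**2 - 18*x + 9 and u'(x)^2 = 16*x**2 - 24*x + 9.
Integrate each monomial from 0 to 4 using ∫_0^4 c·x^n dx = c·4^(n+1)/(n+1):
  ∫_0^4 u(x)^2 dx = ∫_0^4 (4*x^4 - 12*x^3 + 21*x^2 - 18*x + 9) dx. Term by term:
    ∫_0^4 4*x^4 dx = 4096/5;  ∫_0^4 -12*x^3 dx = -768;  ∫_0^4 21*x^2 dx = 448;
    ∫_0^4 -18*x dx = -144;  ∫_0^4 9 dx = 36.
  Sum: 4096/5 − 768 + 448 − 144 + 36 = 1956/5.
  ∫_0^4 u'(x)^2 dx = ∫_0^4 (16*x^2 - 24*x + 9) dx. Term by term:
    ∫_0^4 16*x^2 dx = 1024/3;  ∫_0^4 -24*x dx = -192;  ∫_0^4 9 dx = 36.
  Sum: 1024/3 − 192 + 36 = 556/3.
Adding: ||u||_{H^1}^2 = 1956/5 + 556/3 = 8648/15.


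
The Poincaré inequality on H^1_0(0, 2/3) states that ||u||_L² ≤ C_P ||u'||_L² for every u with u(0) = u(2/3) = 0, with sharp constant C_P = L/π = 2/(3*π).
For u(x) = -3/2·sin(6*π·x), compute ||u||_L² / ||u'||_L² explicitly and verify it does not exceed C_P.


||u||_L² / ||u'||_L² = 1/(6*π) < C_P = 2/(3*π).

u(x) = -3/2·sin(6*π·x), so u'(x) = -9*π*cos(6*π*x).
Writing u(x) = A·sin(kπx/L) with A = -3/2 and k = 4, use ∫_0^L sin²(kπx/L) dx = L/2 and ∫_0^L cos²(kπx/L) dx = L/2.
u² = 9/4·sin²(6*π·x) and (u')² = 81*π^2·cos²(6*π·x), and each of sin², cos² integrates to L/2 = 1/3 over (0, 2/3).
∫_0^2/3 u² dx = 3/4, so ||u||_L² = sqrt(3)/2.
∫_0^2/3 (u')² dx = 27*π^2, so ||u'||_L² = 3*sqrt(3)*π.
Ratio ||u||_L² / ||u'||_L² = 1/(6*π).
Sharp Poincaré constant on H^1_0(0, 2/3) is C_P = L/π = 2/(3*π), achieved by sin(3*π/2·x).
This is the k = 4 harmonic; the ratio L/(kπ) is strictly less than C_P = L/π, consistent with the sharp inequality ||u||_L² ≤ C_P ||u'||_L².


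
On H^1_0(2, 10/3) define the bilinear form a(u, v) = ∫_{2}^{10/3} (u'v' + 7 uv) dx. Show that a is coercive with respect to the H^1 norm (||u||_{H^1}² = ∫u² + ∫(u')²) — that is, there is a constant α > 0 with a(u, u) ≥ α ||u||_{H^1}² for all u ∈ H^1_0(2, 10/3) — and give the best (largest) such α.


α = 1

Coercivity of a(·,·) on H^1_0(2, 10/3) means a(u, u) ≥ α ||u||_{H^1}² for every u ∈ H^1_0.
The interval has length L = 4/3, and Poincaré/coercivity depend only on L. Here a(u, u) = ∫(u')² + (7)·∫u².
Here c = 7 ≥ 1, so a(u,u) = ∫(u')² + c∫u² ≥ ∫(u')² + ∫u² = ||u||_{H^1}², i.e. α = 1 works. No larger α is possible: a(u,u) ≥ α||u||_{H^1}² means (1−α)∫(u')² ≥ (α−c)∫u², and for the modes u_n = sin(nπ(x−x₀)/L) (x₀ the left endpoint) one has ∫u_n²/∫(u_n')² = (L/(nπ))² → 0, so a(u_n,u_n)/||u_n||_{H^1}² → 1. Hence the optimal constant is α = 1.
Therefore α = 1.


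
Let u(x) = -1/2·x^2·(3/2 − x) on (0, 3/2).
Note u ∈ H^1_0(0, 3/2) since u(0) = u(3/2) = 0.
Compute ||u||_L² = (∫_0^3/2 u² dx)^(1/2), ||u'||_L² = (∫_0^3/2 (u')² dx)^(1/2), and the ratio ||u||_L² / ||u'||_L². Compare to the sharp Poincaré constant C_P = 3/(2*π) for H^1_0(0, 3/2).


||u||_L² / ||u'||_L² = 3*sqrt(14)/28 < C_P = 3/(2*π).

u(x) = -1/2·x^2·(3/2 − x), so u'(x) = 3*x*(x - 1)/2.
u(x) = -1/2·x^2·(3/2 − x) vanishes at x = 0 and x = 3/2, so u ∈ H^1_0(0, 3/2). Differentiate via the product rule and integrate the resulting polynomials term by term.
  ∫_0^3/2 u² dx = ∫_0^3/2 (x^6/4 - 3*x^5/4 + 9*x^4/16) dx. Term by term:
    ∫_0^3/2 x^6/4 dx = 2187/3584;  ∫_0^3/2 -3*x^5/4 dx = -729/512;  ∫_0^3/2 9*x^4/16 dx = 2187/2560.
  Sum: 2187/3584 − 729/512 + 2187/2560 = 729/17920.
  ∫_0^3/2 (u')² dx = ∫_0^3/2 (9*x^4/4 - 9*x^3/2 + 9*x^2/4) dx. Term by term:
    ∫_0^3/2 9*x^4/4 dx = 2187/640;  ∫_0^3/2 -9*x^3/2 dx = -729/128;  ∫_0^3/2 9*x^2/4 dx = 81/32.
  Sum: 2187/640 − 729/128 + 81/32 = 81/320.
∫_0^3/2 u² dx = 729/17920, so ||u||_L² = 27*sqrt(70)/1120.
∫_0^3/2 (u')² dx = 81/320, so ||u'||_L² = 9*sqrt(5)/40.
Ratio ||u||_L² / ||u'||_L² = 3*sqrt(14)/28.
Sharp Poincaré constant on H^1_0(0, 3/2) is C_P = L/π = 3/(2*π), achieved by sin(2*π/3·x).
A polynomial bump cannot attain the sharp Poincaré constant (only the first sine eigenfunction does), so the ratio is strictly less than C_P, consistent with ||u||_L² ≤ C_P ||u'||_L².
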